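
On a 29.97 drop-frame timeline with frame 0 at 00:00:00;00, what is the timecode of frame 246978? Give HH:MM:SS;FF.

02:17:20;26

Each 10-minute DF block holds 10 × 60 × 30 − 9 × 2 = 17982 frames. 246978 ÷ 17982 → 13 full blocks, remainder 13212.
Within the partial block the first minute is 1800 frames and each further minute 1798, so 7 further minute boundaries passed. Total skipped labels = 18 × 13 + 2 × 7 = 248.
Non-drop label index = 246978 + 248 = 247226; at 30 labels/s that is 02:17:20:26, i.e. DF 02:17:20;26.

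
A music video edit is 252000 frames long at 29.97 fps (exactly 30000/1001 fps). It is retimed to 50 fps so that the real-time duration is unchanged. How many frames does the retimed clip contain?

Target frames = source frames × (target rate / source rate) = 252000 × (50)/(30000/1001) = 252000 × 1001/600 = 420420.

420420 frames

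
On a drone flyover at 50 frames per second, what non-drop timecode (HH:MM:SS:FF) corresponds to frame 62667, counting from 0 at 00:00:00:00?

62667 ÷ 50 = 1253 full seconds, remainder 17 frames.
1253 s = 0 h 20 min 53 s.
Timecode: 00:20:53:17.

00:20:53:17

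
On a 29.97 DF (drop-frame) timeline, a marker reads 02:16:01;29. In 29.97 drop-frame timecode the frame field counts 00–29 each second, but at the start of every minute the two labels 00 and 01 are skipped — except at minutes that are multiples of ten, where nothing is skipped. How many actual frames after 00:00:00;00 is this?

244613

As if non-drop at 30 labels/s: (2 × 3600 + 16 × 60 + 1) × 30 + 29 = 244859.
Minute boundaries passed: 136; those not divisible by 10: 136 − 13 = 123; dropped labels = 2 × 123 = 246.
Actual frame index = 244859 − 246 = 244613.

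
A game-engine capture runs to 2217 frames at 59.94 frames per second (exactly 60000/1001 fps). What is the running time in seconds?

Running time = 2217 / (60000/1001) = 36.98695 s.

36.98695 seconds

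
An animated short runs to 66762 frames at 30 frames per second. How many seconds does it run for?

2225.4 seconds

Running time = 66762 / (30) = 2225.4 s.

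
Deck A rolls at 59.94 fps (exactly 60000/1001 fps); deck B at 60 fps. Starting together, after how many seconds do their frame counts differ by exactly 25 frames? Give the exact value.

5005/12 seconds

The gap grows by |60 − 60000/1001| = 60/1001 frames per second.
Time for a 25-frame gap: 25 ÷ (60/1001) = 5005/12 s.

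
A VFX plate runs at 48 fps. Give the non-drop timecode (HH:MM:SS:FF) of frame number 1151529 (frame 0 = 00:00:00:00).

1151529 ÷ 48 = 23990 full seconds, remainder 9 frames.
23990 s = 6 h 39 min 50 s.
Timecode: 06:39:50:09.

06:39:50:09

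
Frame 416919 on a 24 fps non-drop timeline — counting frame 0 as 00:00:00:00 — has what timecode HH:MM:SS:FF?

416919 ÷ 24 = 17371 full seconds, remainder 15 frames.
17371 s = 4 h 49 min 31 s.
Timecode: 04:49:31:15.

04:49:31:15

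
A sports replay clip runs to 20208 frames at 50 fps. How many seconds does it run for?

404.16 seconds

Running time = 20208 / (50) = 404.16 s.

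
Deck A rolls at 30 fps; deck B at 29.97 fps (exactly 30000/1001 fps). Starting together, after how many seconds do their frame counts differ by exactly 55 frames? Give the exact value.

11011/6 seconds

The gap grows by |30000/1001 − 30| = 30/1001 frames per second.
Time for a 55-frame gap: 55 ÷ (30/1001) = 11011/6 s.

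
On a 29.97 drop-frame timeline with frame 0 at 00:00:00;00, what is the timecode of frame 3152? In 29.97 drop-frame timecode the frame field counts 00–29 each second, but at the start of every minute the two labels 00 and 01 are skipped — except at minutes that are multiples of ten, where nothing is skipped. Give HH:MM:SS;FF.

Each 10-minute DF block holds 10 × 60 × 30 − 9 × 2 = 17982 frames. 3152 ÷ 17982 → 0 full blocks, remainder 3152.
Within the partial block the first minute is 1800 frames and each further minute 1798, so 1 further minute boundary passed. Total skipped labels = 18 × 0 + 2 × 1 = 2.
Non-drop label index = 3152 + 2 = 3154; at 30 labels/s that is 00:01:45:04, i.e. DF 00:01:45;04.

00:01:45;04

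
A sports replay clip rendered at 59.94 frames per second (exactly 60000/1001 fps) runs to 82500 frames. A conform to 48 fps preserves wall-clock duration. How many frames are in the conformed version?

66066 frames

Target frames = source frames × (target rate / source rate) = 82500 × (48)/(60000/1001) = 82500 × 1001/1250 = 66066.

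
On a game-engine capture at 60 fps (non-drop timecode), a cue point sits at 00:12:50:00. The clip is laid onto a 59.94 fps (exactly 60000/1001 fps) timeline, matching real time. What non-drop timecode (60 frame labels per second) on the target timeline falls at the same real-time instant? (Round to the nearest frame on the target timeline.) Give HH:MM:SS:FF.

00:12:49:14

Source frame index: (0×3600 + 12×60 + 50) × 60 + 0 = 46200.
Real time: 46200 / (60) = 770 s.
Target frame: (770) × (60000/1001) = 600000/13 ≈ 46153.846 → 46154.
At 60 labels/s: frame 46154 → 00:12:49:14.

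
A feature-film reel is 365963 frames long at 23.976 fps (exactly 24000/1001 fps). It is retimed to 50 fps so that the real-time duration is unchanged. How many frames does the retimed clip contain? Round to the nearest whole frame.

763185 frames

Frames at target rate = 365963 × (50) / (24000/1001) = 366328963/480 ≈ 763185.340.
Nearest whole frame: 763185.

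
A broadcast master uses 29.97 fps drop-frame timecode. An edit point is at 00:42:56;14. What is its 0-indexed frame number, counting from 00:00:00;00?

Complete 10-minute blocks: 4, each 17982 frames → 71928.
Remaining 2 whole minutes in the current block: 1800 + 1 × 1798 = 3598 frames.
Within the current minute: 56 × 30 + 14 − 2 = 1692 (labels ;00/;01 skipped at this minute). Total = 71928 + 3598 + 1692 = 77218.

77218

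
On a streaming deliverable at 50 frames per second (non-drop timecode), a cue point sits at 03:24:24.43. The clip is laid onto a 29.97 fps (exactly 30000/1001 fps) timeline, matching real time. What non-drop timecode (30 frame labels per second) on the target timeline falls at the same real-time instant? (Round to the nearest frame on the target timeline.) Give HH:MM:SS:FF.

03:24:12:18

Source frame index: (3×3600 + 24×60 + 24) × 50 + 43 = 613243.
Real time: 613243 / (50) = 613243/50 s.
Target frame: (613243/50) × (30000/1001) = 367945800/1001 ≈ 367578.222 → 367578.
At 30 labels/s: frame 367578 → 03:24:12:18.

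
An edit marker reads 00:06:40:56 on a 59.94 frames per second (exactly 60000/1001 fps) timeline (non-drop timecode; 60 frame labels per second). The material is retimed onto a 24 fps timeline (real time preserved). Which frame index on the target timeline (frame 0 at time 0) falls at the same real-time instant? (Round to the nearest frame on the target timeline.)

frame 9632

Source frame index: (0×3600 + 6×60 + 40) × 60 + 56 = 24056.
Real time: 24056 / (60000/1001) = 3010007/7500 s.
Target frame: (3010007/7500) × (24) = 6020014/625 ≈ 9632.022 → 9632.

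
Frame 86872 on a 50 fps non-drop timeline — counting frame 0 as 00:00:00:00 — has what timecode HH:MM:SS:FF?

86872 ÷ 50 = 1737 full seconds, remainder 22 frames.
1737 s = 0 h 28 min 57 s.
Timecode: 00:28:57:22.

00:28:57:22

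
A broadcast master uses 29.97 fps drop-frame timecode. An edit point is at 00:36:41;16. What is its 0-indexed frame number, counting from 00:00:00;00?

As if non-drop at 30 labels/s: (0 × 3600 + 36 × 60 + 41) × 30 + 16 = 66046.
Minute boundaries passed: 36; those not divisible by 10: 36 − 3 = 33; dropped labels = 2 × 33 = 66.
Actual frame index = 66046 − 66 = 65980.

65980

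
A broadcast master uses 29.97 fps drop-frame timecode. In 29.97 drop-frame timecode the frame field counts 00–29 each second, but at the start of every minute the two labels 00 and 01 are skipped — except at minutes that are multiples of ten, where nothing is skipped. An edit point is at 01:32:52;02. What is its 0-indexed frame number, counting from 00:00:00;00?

166996

Complete 10-minute blocks: 9, each 17982 frames → 161838.
Remaining 2 whole minutes in the current block: 1800 + 1 × 1798 = 3598 frames.
Within the current minute: 52 × 30 + 2 − 2 = 1560 (labels ;00/;01 skipped at this minute). Total = 161838 + 3598 + 1560 = 166996.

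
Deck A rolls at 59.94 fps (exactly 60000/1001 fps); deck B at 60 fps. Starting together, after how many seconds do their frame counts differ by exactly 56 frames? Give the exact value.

The gap grows by |60 − 60000/1001| = 60/1001 frames per second.
Time for a 56-frame gap: 56 ÷ (60/1001) = 14014/15 s.

14014/15 seconds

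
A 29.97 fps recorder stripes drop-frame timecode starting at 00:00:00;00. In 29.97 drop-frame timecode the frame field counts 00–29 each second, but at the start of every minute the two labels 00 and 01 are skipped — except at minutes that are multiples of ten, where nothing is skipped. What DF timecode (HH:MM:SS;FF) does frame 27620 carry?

00:15:21;18

Each 10-minute DF block holds 10 × 60 × 30 − 9 × 2 = 17982 frames. 27620 ÷ 17982 → 1 full block, remainder 9638.
Within the partial block the first minute is 1800 frames and each further minute 1798, so 5 further minute boundaries passed. Total skipped labels = 18 × 1 + 2 × 5 = 28.
Non-drop label index = 27620 + 28 = 27648; at 30 labels/s that is 00:15:21:18, i.e. DF 00:15:21;18.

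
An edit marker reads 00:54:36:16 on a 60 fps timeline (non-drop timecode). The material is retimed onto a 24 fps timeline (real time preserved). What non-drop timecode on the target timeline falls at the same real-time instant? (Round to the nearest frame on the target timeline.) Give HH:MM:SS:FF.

Source frame index: (0×3600 + 54×60 + 36) × 60 + 16 = 196576.
Real time: 196576 / (60) = 49144/15 s.
Target frame: (49144/15) × (24) = 393152/5 ≈ 78630.400 → 78630.
At 24 labels/s: frame 78630 → 00:54:36:06.

00:54:36:06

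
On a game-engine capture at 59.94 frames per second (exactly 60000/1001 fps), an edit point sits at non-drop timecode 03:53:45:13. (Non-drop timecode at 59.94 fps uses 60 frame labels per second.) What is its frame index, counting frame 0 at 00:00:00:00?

Total seconds to the label: (3 × 3600 + 53 × 60 + 45) = 14025.
Frame index = 14025 × 60 + 13 = 841513.

841513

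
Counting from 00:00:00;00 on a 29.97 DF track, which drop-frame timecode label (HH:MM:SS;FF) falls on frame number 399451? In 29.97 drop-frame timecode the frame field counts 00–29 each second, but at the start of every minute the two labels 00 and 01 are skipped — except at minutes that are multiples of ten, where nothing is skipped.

03:42:08;11

Ten DF minutes hold 17982 frames, so frame 399451 lies in block 22 (frames 395604–413585) with 3847 frames into that block.
The block's first minute is 1800 frames and the rest 1798 each; 3847 frames reaches minute 2, so 22 × 18 + 2 × 2 = 400 labels have been skipped so far.
Adding those back, label number 399451 + 400 = 399851 at 30 labels/s is 13328 s + 11 f = 3 h 42 min 8 s frame 11, i.e. 03:42:08;11.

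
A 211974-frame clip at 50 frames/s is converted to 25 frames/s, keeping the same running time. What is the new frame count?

105987 frames

Target frames = source frames × (target rate / source rate) = 211974 × (25)/(50) = 211974 × 1/2 = 105987.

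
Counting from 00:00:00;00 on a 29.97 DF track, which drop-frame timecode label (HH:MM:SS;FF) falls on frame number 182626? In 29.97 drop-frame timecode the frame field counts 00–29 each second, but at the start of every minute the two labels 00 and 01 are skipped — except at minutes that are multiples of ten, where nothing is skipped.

01:41:33;18

Ten DF minutes hold 17982 frames, so frame 182626 lies in block 10 (frames 179820–197801) with 2806 frames into that block.
The block's first minute is 1800 frames and the rest 1798 each; 2806 frames reaches minute 1, so 10 × 18 + 1 × 2 = 182 labels have been skipped so far.
Adding those back, label number 182626 + 182 = 182808 at 30 labels/s is 6093 s + 18 f = 1 h 41 min 33 s frame 18, i.e. 01:41:33;18.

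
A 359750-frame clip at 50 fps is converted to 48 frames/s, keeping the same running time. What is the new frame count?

345360 frames

Target frames = source frames × (target rate / source rate) = 359750 × (48)/(50) = 359750 × 24/25 = 345360.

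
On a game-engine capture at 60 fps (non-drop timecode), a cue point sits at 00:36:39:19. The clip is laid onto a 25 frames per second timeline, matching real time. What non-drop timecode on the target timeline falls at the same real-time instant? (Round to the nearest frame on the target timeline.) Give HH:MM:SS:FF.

Source frame index: (0×3600 + 36×60 + 39) × 60 + 19 = 131959.
Real time: 131959 / (60) = 131959/60 s.
Target frame: (131959/60) × (25) = 659795/12 ≈ 54982.917 → 54983.
At 25 labels/s: frame 54983 → 00:36:39:08.

00:36:39:08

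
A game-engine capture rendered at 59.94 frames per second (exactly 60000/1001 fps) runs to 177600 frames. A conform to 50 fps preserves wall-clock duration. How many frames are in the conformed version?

148148 frames

Target frames = source frames × (target rate / source rate) = 177600 × (50)/(60000/1001) = 177600 × 1001/1200 = 148148.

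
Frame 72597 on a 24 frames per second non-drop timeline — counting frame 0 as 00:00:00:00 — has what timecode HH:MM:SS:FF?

00:50:24:21

72597 ÷ 24 = 3024 full seconds, remainder 21 frames.
3024 s = 0 h 50 min 24 s.
Timecode: 00:50:24:21.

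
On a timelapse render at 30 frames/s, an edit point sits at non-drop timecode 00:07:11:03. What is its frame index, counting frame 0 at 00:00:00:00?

frame 12933

Total seconds to the label: (0 × 3600 + 7 × 60 + 11) = 431.
Frame index = 431 × 30 + 3 = 12933.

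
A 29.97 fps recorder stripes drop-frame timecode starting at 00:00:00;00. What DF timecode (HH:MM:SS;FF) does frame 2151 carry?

00:01:11;23

Each 10-minute DF block holds 10 × 60 × 30 − 9 × 2 = 17982 frames. 2151 ÷ 17982 → 0 full blocks, remainder 2151.
Within the partial block the first minute is 1800 frames and each further minute 1798, so 1 further minute boundary passed. Total skipped labels = 18 × 0 + 2 × 1 = 2.
Non-drop label index = 2151 + 2 = 2153; at 30 labels/s that is 00:01:11:23, i.e. DF 00:01:11;23.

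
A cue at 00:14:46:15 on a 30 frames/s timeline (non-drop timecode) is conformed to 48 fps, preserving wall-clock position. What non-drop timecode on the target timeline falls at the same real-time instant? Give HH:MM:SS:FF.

Source frame index: (0×3600 + 14×60 + 46) × 30 + 15 = 26595.
Real time: 26595 / (30) = 1773/2 s.
Target frame: (1773/2) × (48) = 42552.
At 48 labels/s: frame 42552 → 00:14:46:24.

00:14:46:24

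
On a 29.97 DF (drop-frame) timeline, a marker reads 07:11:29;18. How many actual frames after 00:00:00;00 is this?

775912

As if non-drop at 30 labels/s: (7 × 3600 + 11 × 60 + 29) × 30 + 18 = 776688.
Minute boundaries passed: 431; those not divisible by 10: 431 − 43 = 388; dropped labels = 2 × 388 = 776.
Actual frame index = 776688 − 776 = 775912.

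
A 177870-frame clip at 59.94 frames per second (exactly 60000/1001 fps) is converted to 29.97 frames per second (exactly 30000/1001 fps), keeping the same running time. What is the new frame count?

88935 frames

Frames at target rate = 177870 × (30000/1001) / (60000/1001) = 88935.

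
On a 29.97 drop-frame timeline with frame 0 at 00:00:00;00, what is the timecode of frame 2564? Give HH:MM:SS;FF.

Each 10-minute DF block holds 10 × 60 × 30 − 9 × 2 = 17982 frames. 2564 ÷ 17982 → 0 full blocks, remainder 2564.
Within the partial block the first minute is 1800 frames and each further minute 1798, so 1 further minute boundary passed. Total skipped labels = 18 × 0 + 2 × 1 = 2.
Non-drop label index = 2564 + 2 = 2566; at 30 labels/s that is 00:01:25:16, i.e. DF 00:01:25;16.

00:01:25;16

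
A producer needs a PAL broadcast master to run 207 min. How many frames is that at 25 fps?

310500 frames

207 min = 12420 s.
Frames = 12420 × 25 = 310500.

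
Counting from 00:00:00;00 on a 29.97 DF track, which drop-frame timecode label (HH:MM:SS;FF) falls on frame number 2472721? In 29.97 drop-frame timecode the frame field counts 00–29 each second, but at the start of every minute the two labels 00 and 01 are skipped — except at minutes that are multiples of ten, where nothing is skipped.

22:55:06;17

Each 10-minute DF block holds 10 × 60 × 30 − 9 × 2 = 17982 frames. 2472721 ÷ 17982 → 137 full blocks, remainder 9187.
Within the partial block the first minute is 1800 frames and each further minute 1798, so 5 further minute boundaries passed. Total skipped labels = 18 × 137 + 2 × 5 = 2476.
Non-drop label index = 2472721 + 2476 = 2475197; at 30 labels/s that is 22:55:06:17, i.e. DF 22:55:06;17.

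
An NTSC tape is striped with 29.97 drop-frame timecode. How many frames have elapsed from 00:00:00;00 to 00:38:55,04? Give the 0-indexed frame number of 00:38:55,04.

Complete 10-minute blocks: 3, each 17982 frames → 53946.
Remaining 8 whole minutes in the current block: 1800 + 7 × 1798 = 14386 frames.
Within the current minute: 55 × 30 + 4 − 2 = 1652 (labels ;00/;01 skipped at this minute). Total = 53946 + 14386 + 1652 = 69984.

69984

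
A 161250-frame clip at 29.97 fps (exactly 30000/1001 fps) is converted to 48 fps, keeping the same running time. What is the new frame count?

258258 frames

Target frames = source frames × (target rate / source rate) = 161250 × (48)/(30000/1001) = 161250 × 1001/625 = 258258.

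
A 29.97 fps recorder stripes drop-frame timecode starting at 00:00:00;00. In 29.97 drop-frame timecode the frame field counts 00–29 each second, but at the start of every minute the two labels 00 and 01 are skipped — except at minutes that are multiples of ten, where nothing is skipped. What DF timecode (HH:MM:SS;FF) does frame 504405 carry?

Each 10-minute DF block holds 10 × 60 × 30 − 9 × 2 = 17982 frames. 504405 ÷ 17982 → 28 full blocks, remainder 909.
Within the partial block the first minute is 1800 frames and each further minute 1798, so 0 further minute boundaries passed. Total skipped labels = 18 × 28 + 2 × 0 = 504.
Non-drop label index = 504405 + 504 = 504909; at 30 labels/s that is 04:40:30:09, i.e. DF 04:40:30;09.

04:40:30;09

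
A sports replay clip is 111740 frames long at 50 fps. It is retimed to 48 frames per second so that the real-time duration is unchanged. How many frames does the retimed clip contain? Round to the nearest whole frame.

Frames at target rate = 111740 × (48) / (50) = 536352/5 ≈ 107270.400.
Nearest whole frame: 107270.

107270 frames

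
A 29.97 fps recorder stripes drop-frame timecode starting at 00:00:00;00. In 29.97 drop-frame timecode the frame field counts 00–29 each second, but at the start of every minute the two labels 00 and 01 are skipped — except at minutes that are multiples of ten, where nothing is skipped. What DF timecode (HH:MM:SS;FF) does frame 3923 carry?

Each 10-minute DF block holds 10 × 60 × 30 − 9 × 2 = 17982 frames. 3923 ÷ 17982 → 0 full blocks, remainder 3923.
Within the partial block the first minute is 1800 frames and each further minute 1798, so 2 further minute boundaries passed. Total skipped labels = 18 × 0 + 2 × 2 = 4.
Non-drop label index = 3923 + 4 = 3927; at 30 labels/s that is 00:02:10:27, i.e. DF 00:02:10;27.

00:02:10;27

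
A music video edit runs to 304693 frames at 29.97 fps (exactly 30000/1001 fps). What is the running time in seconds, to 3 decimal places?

Running time = 304693 × 1001/30000 = 304997693/30000 s ≈ 10166.590 s.

10166.590 seconds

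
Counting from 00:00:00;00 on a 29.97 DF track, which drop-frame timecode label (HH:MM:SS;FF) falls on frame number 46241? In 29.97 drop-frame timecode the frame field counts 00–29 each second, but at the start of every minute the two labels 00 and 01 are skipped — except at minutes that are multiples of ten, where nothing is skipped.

00:25:42;27

Ten DF minutes hold 17982 frames, so frame 46241 lies in block 2 (frames 35964–53945) with 10277 frames into that block.
The block's first minute is 1800 frames and the rest 1798 each; 10277 frames reaches minute 5, so 2 × 18 + 5 × 2 = 46 labels have been skipped so far.
Adding those back, label number 46241 + 46 = 46287 at 30 labels/s is 1542 s + 27 f = 0 h 25 min 42 s frame 27, i.e. 00:25:42;27.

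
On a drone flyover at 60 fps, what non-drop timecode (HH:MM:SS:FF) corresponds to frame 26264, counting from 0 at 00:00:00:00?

00:07:17:44

26264 ÷ 60 = 437 full seconds, remainder 44 frames.
437 s = 0 h 7 min 17 s.
Timecode: 00:07:17:44.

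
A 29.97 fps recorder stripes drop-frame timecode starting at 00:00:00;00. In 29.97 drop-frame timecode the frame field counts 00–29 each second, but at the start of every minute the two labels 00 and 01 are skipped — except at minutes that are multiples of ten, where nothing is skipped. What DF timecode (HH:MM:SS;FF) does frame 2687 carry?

Each 10-minute DF block holds 10 × 60 × 30 − 9 × 2 = 17982 frames. 2687 ÷ 17982 → 0 full blocks, remainder 2687.
Within the partial block the first minute is 1800 frames and each further minute 1798, so 1 further minute boundary passed. Total skipped labels = 18 × 0 + 2 × 1 = 2.
Non-drop label index = 2687 + 2 = 2689; at 30 labels/s that is 00:01:29:19, i.e. DF 00:01:29;19.

00:01:29;19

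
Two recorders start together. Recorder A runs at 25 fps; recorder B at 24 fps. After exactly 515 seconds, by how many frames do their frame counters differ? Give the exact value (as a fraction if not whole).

A emits 25 × 515 = 12875 frames; B emits 24 × 515 = 12360.
Difference = 515 frames; B is behind A.

515 frames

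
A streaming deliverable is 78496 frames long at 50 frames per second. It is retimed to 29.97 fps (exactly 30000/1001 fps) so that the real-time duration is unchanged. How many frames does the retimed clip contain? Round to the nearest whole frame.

47051 frames

Frames at target rate = 78496 × (30000/1001) / (50) = 4281600/91 ≈ 47050.549.
Nearest whole frame: 47051.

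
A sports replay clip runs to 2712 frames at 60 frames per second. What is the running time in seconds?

Running time = 2712 / (60) = 45.2 s.

45.2 seconds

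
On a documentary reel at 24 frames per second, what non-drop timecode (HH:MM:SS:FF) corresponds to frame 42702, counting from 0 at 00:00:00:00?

42702 ÷ 24 = 1779 full seconds, remainder 6 frames.
1779 s = 0 h 29 min 39 s.
Timecode: 00:29:39:06.

00:29:39:06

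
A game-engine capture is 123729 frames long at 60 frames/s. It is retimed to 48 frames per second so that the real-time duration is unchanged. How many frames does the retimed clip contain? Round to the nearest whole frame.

98983 frames

Frames at target rate = 123729 × (48) / (60) = 494916/5 ≈ 98983.200.
Nearest whole frame: 98983.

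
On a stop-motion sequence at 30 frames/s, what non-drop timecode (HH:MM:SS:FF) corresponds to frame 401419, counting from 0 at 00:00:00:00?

401419 ÷ 30 = 13380 full seconds, remainder 19 frames.
13380 s = 3 h 43 min 0 s.
Timecode: 03:43:00:19.

03:43:00:19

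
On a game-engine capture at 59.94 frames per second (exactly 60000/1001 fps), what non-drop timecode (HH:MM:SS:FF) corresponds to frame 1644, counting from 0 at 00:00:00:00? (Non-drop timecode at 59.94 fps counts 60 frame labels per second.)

1644 ÷ 60 = 27 full seconds, remainder 24 frames.
27 s = 0 h 0 min 27 s.
Timecode: 00:00:27:24.

00:00:27:24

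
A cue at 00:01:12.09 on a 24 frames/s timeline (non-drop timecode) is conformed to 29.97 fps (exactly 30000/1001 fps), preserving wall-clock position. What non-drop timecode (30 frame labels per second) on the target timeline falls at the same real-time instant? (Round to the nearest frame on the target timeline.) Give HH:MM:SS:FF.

Source frame index: (0×3600 + 1×60 + 12) × 24 + 9 = 1737.
Real time: 1737 / (24) = 579/8 s.
Target frame: (579/8) × (30000/1001) = 2171250/1001 ≈ 2169.081 → 2169.
At 30 labels/s: frame 2169 → 00:01:12:09.

00:01:12:09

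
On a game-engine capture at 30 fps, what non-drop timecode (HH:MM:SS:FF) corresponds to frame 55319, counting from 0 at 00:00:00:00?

00:30:43:29

55319 ÷ 30 = 1843 full seconds, remainder 29 frames.
1843 s = 0 h 30 min 43 s.
Timecode: 00:30:43:29.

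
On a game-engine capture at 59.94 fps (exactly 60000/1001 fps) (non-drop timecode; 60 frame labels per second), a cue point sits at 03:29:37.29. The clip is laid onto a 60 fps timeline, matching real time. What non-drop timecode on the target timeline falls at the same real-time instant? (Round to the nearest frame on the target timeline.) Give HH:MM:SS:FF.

Source frame index: (3×3600 + 29×60 + 37) × 60 + 29 = 754649.
Real time: 754649 / (60000/1001) = 755403649/60000 s.
Target frame: (755403649/60000) × (60) = 755403649/1000 ≈ 755403.649 → 755404.
At 60 labels/s: frame 755404 → 03:29:50:04.

03:29:50:04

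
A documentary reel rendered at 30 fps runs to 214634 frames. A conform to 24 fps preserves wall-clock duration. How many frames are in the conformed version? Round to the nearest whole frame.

Frames at target rate = 214634 × (24) / (30) = 858536/5 ≈ 171707.200.
Nearest whole frame: 171707.

171707 frames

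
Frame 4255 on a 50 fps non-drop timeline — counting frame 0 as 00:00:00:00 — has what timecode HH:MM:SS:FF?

4255 ÷ 50 = 85 full seconds, remainder 5 frames.
85 s = 0 h 1 min 25 s.
Timecode: 00:01:25:05.

00:01:25:05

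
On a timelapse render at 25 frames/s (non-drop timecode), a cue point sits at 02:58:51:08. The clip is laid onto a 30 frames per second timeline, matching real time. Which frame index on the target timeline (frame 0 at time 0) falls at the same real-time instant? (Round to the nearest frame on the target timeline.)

frame 321940

Source frame index: (2×3600 + 58×60 + 51) × 25 + 8 = 268283.
Real time: 268283 / (25) = 268283/25 s.
Target frame: (268283/25) × (30) = 1609698/5 ≈ 321939.600 → 321940.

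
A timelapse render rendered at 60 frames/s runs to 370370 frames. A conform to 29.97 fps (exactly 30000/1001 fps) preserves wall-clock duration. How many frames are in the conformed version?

185000 frames

Target frames = source frames × (target rate / source rate) = 370370 × (30000/1001)/(60) = 370370 × 500/1001 = 185000.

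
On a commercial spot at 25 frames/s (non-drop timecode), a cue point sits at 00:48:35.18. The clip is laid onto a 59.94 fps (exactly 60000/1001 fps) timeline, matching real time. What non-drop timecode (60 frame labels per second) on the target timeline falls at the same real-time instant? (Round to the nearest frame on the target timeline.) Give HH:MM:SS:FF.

00:48:32:48

Source frame index: (0×3600 + 48×60 + 35) × 25 + 18 = 72893.
Real time: 72893 / (25) = 72893/25 s.
Target frame: (72893/25) × (60000/1001) = 174943200/1001 ≈ 174768.432 → 174768.
At 60 labels/s: frame 174768 → 00:48:32:48.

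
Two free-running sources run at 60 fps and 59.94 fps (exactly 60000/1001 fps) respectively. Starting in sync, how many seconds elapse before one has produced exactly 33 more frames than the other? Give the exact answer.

550.55 seconds

The gap grows by |60000/1001 − 60| = 60/1001 frames per second.
Time for a 33-frame gap: 33 ÷ (60/1001) = 550.55 s.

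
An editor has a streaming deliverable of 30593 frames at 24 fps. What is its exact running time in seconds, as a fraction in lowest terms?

30593/24 seconds

Running time = 30593 ÷ (24) = 30593 × 1/24 = 30593/24 s.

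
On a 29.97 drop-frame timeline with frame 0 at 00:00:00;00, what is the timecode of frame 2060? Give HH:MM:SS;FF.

Each 10-minute DF block holds 10 × 60 × 30 − 9 × 2 = 17982 frames. 2060 ÷ 17982 → 0 full blocks, remainder 2060.
Within the partial block the first minute is 1800 frames and each further minute 1798, so 1 further minute boundary passed. Total skipped labels = 18 × 0 + 2 × 1 = 2.
Non-drop label index = 2060 + 2 = 2062; at 30 labels/s that is 00:01:08:22, i.e. DF 00:01:08;22.

00:01:08;22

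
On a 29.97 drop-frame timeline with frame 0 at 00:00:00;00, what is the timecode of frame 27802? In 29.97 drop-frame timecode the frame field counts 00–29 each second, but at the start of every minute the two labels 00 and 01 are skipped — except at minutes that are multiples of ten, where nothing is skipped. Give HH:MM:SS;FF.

00:15:27;20

Each 10-minute DF block holds 10 × 60 × 30 − 9 × 2 = 17982 frames. 27802 ÷ 17982 → 1 full block, remainder 9820.
Within the partial block the first minute is 1800 frames and each further minute 1798, so 5 further minute boundaries passed. Total skipped labels = 18 × 1 + 2 × 5 = 28.
Non-drop label index = 27802 + 28 = 27830; at 30 labels/s that is 00:15:27:20, i.e. DF 00:15:27;20.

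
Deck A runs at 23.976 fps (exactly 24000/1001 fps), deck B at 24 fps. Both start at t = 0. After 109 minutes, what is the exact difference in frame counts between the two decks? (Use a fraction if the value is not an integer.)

156960/1001 frames

109 min = 6540 s.
A emits 24000/1001 × 6540 = 156960000/1001 frames; B emits 24 × 6540 = 156960.
Difference = 156960/1001 frames (≈ 156.8032); B is ahead of A.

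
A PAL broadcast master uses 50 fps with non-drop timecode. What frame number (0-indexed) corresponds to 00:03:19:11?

Total seconds to the label: (0 × 3600 + 3 × 60 + 19) = 199.
Frame index = 199 × 50 + 11 = 9961.

9961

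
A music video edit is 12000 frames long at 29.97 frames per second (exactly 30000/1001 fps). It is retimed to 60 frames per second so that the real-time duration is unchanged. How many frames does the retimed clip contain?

24024 frames

Target frames = source frames × (target rate / source rate) = 12000 × (60)/(30000/1001) = 12000 × 1001/500 = 24024.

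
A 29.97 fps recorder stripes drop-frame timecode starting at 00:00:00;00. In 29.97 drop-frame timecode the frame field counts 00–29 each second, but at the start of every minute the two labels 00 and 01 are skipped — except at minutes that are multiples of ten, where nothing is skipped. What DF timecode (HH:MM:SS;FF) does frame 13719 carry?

Ten DF minutes hold 17982 frames, so frame 13719 lies in block 0 (frames 0–17981) with 13719 frames into that block.
The block's first minute is 1800 frames and the rest 1798 each; 13719 frames reaches minute 7, so 0 × 18 + 7 × 2 = 14 labels have been skipped so far.
Adding those back, label number 13719 + 14 = 13733 at 30 labels/s is 457 s + 23 f = 0 h 7 min 37 s frame 23, i.e. 00:07:37;23.

00:07:37;23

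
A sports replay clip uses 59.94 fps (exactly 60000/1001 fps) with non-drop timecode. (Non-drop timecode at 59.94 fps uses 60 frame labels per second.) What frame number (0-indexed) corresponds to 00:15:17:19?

55039

Total seconds to the label: (0 × 3600 + 15 × 60 + 17) = 917.
Frame index = 917 × 60 + 19 = 55039.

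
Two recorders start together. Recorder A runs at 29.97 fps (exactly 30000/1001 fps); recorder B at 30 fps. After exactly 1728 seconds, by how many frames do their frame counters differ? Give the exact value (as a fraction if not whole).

51840/1001 frames

A emits 30000/1001 × 1728 = 51840000/1001 frames; B emits 30 × 1728 = 51840.
Difference = 51840/1001 frames (≈ 51.7882); B is ahead of A.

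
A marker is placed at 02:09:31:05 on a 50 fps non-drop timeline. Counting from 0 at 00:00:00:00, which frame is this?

frame 388555

Total seconds to the label: (2 × 3600 + 9 × 60 + 31) = 7771.
Frame index = 7771 × 50 + 5 = 388555.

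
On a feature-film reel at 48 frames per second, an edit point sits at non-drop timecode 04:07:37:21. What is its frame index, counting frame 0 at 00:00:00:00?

Total seconds to the label: (4 × 3600 + 7 × 60 + 37) = 14857.
Frame index = 14857 × 48 + 21 = 713157.

713157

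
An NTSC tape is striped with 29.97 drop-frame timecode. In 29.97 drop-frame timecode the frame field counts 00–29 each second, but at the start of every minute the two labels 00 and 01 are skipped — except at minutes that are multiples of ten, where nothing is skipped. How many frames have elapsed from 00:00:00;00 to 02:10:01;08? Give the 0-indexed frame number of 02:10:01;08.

Complete 10-minute blocks: 13, each 17982 frames → 233766.
Remaining 0 whole minutes in the current block: 0 frames.
Within the current minute: 1 × 30 + 8 = 38. Total = 233766 + 0 + 38 = 233804.

233804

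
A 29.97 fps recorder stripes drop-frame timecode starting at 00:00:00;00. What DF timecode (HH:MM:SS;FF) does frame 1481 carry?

00:00:49;11

Each 10-minute DF block holds 10 × 60 × 30 − 9 × 2 = 17982 frames. 1481 ÷ 17982 → 0 full blocks, remainder 1481.
Within the partial block the first minute is 1800 frames and each further minute 1798, so 0 further minute boundaries passed. Total skipped labels = 18 × 0 + 2 × 0 = 0.
Non-drop label index = 1481 + 0 = 1481; at 30 labels/s that is 00:00:49:11, i.e. DF 00:00:49;11.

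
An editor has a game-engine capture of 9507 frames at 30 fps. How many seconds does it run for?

Running time = 9507 / (30) = 316.9 s.

316.9 seconds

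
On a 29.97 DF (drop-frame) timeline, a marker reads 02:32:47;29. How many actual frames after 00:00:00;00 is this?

Complete 10-minute blocks: 15, each 17982 frames → 269730.
Remaining 2 whole minutes in the current block: 1800 + 1 × 1798 = 3598 frames.
Within the current minute: 47 × 30 + 29 − 2 = 1437 (labels ;00/;01 skipped at this minute). Total = 269730 + 3598 + 1437 = 274765.

274765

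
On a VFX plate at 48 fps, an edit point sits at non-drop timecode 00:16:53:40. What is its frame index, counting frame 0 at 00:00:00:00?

Total seconds to the label: (0 × 3600 + 16 × 60 + 53) = 1013.
Frame index = 1013 × 48 + 40 = 48664.

frame 48664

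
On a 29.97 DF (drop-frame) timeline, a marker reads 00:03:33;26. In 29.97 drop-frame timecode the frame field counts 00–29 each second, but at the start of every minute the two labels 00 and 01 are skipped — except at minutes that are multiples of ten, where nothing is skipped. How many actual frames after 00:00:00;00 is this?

Complete 10-minute blocks: 0, each 17982 frames → 0.
Remaining 3 whole minutes in the current block: 1800 + 2 × 1798 = 5396 frames.
Within the current minute: 33 × 30 + 26 − 2 = 1014 (labels ;00/;01 skipped at this minute). Total = 0 + 5396 + 1014 = 6410.

6410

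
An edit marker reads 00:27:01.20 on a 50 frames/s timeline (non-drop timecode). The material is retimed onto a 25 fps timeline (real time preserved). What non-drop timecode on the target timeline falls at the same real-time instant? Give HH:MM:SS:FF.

00:27:01:10

Source frame index: (0×3600 + 27×60 + 1) × 50 + 20 = 81070.
Real time: 81070 / (50) = 8107/5 s.
Target frame: (8107/5) × (25) = 40535.
At 25 labels/s: frame 40535 → 00:27:01:10.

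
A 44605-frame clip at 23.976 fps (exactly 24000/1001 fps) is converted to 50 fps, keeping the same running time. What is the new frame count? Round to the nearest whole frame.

Frames at target rate = 44605 × (50) / (24000/1001) = 8929921/96 ≈ 93020.010.
Nearest whole frame: 93020.

93020 frames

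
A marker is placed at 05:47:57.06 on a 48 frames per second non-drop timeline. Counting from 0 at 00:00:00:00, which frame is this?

Total seconds to the label: (5 × 3600 + 47 × 60 + 57) = 20877.
Frame index = 20877 × 48 + 6 = 1002102.

frame 1002102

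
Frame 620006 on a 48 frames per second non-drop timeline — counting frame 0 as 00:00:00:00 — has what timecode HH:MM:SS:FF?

620006 ÷ 48 = 12916 full seconds, remainder 38 frames.
12916 s = 3 h 35 min 16 s.
Timecode: 03:35:16:38.

03:35:16:38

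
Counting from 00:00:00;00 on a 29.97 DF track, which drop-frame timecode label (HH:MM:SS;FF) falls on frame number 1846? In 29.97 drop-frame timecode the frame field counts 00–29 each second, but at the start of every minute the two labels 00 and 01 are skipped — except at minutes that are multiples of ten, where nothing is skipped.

Ten DF minutes hold 17982 frames, so frame 1846 lies in block 0 (frames 0–17981) with 1846 frames into that block.
The block's first minute is 1800 frames and the rest 1798 each; 1846 frames reaches minute 1, so 0 × 18 + 1 × 2 = 2 labels have been skipped so far.
Adding those back, label number 1846 + 2 = 1848 at 30 labels/s is 61 s + 18 f = 0 h 1 min 1 s frame 18, i.e. 00:01:01;18.

00:01:01;18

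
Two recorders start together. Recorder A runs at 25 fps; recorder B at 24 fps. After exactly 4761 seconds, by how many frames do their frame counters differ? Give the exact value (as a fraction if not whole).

4761 frames

A emits 25 × 4761 = 119025 frames; B emits 24 × 4761 = 114264.
Difference = 4761 frames; B is behind A.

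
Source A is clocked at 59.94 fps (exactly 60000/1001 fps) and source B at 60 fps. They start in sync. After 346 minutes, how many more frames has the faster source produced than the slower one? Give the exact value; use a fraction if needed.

346 min = 20760 s.
A emits 60000/1001 × 20760 = 1245600000/1001 frames; B emits 60 × 20760 = 1245600.
Difference = 1245600/1001 frames (≈ 1244.3556); B is ahead of A.

1245600/1001 frames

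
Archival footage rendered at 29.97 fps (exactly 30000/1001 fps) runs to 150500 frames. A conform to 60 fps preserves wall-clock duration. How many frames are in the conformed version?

Target frames = source frames × (target rate / source rate) = 150500 × (60)/(30000/1001) = 150500 × 1001/500 = 301301.

301301 frames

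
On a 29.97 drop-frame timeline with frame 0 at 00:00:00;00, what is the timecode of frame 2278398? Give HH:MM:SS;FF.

Ten DF minutes hold 17982 frames, so frame 2278398 lies in block 126 (frames 2265732–2283713) with 12666 frames into that block.
The block's first minute is 1800 frames and the rest 1798 each; 12666 frames reaches minute 7, so 126 × 18 + 7 × 2 = 2282 labels have been skipped so far.
Adding those back, label number 2278398 + 2282 = 2280680 at 30 labels/s is 76022 s + 20 f = 21 h 7 min 2 s frame 20, i.e. 21:07:02;20.

21:07:02;20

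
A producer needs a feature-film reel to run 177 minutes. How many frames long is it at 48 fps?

177 min = 10620 s.
Frames = 10620 × 48 = 509760.

509760 frames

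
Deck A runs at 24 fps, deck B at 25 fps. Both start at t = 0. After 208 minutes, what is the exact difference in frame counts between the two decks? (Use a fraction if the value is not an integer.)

12480 frames

208 min = 12480 s.
A emits 24 × 12480 = 299520 frames; B emits 25 × 12480 = 312000.
Difference = 12480 frames; B is ahead of A.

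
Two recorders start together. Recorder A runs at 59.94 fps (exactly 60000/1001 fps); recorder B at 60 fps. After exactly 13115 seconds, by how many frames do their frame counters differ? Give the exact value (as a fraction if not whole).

786900/1001 frames

A emits 60000/1001 × 13115 = 786900000/1001 frames; B emits 60 × 13115 = 786900.
Difference = 786900/1001 frames (≈ 786.1139); B is ahead of A.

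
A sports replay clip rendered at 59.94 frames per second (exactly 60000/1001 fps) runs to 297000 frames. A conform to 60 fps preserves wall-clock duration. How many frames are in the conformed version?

Target frames = source frames × (target rate / source rate) = 297000 × (60)/(60000/1001) = 297000 × 1001/1000 = 297297.

297297 frames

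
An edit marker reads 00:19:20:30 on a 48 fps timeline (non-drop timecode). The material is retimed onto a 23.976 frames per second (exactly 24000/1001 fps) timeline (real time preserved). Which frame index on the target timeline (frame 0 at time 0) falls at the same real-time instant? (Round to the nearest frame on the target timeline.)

Source frame index: (0×3600 + 19×60 + 20) × 48 + 30 = 55710.
Real time: 55710 / (48) = 9285/8 s.
Target frame: (9285/8) × (24000/1001) = 27855000/1001 ≈ 27827.173 → 27827.

frame 27827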